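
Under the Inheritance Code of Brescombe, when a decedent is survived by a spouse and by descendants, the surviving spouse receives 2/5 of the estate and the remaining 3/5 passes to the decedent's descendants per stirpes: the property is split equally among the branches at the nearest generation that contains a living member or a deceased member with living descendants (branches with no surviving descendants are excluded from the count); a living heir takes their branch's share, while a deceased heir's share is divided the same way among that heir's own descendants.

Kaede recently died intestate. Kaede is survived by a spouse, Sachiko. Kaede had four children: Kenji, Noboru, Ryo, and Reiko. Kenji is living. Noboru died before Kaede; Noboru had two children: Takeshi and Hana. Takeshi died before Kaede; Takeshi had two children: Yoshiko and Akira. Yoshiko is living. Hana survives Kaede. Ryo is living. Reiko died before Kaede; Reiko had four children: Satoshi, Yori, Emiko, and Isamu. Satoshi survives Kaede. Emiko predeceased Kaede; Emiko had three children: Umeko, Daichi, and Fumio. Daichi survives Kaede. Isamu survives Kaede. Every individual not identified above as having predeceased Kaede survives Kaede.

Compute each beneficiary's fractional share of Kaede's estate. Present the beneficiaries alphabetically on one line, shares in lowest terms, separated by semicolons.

Sachiko, as surviving spouse, takes 2/5.
The remaining 3/5 passes to Kaede's descendants per stirpes.
The 3/5 is divided into 4 equal shares of 3/20 among Kenji, Noboru, Ryo, Reiko.
Kenji is living and takes 3/20.
Noboru predeceased; the 3/20 allotted to Noboru's branch passes to Noboru's issue by representation.
The 3/20 is divided into 2 equal shares of 3/40 among Takeshi, Hana.
Takeshi predeceased; the 3/40 allotted to Takeshi's branch passes to Takeshi's issue by representation.
The 3/40 is divided into 2 equal shares of 3/80 among Yoshiko, Akira.
Yoshiko is living and takes 3/80.
Akira is living and takes 3/80.
Hana is living and takes 3/40.
Ryo is living and takes 3/20.
Reiko predeceased; the 3/20 allotted to Reiko's branch passes to Reiko's issue by representation.
The 3/20 is divided into 4 equal shares of 3/80 among Satoshi, Yori, Emiko, Isamu.
Satoshi is living and takes 3/80.
Yori is living and takes 3/80.
Emiko predeceased; the 3/80 allotted to Emiko's branch passes to Emiko's issue by representation.
The 3/80 is divided into 3 equal shares of 1/80 among Umeko, Daichi, Fumio.
Umeko is living and takes 1/80.
Daichi is living and takes 1/80.
Fumio is living and takes 1/80.
Isamu is living and takes 3/80.

Akira 3/80; Daichi 1/80; Fumio 1/80; Hana 3/40; Isamu 3/80; Kenji 3/20; Ryo 3/20; Sachiko 2/5; Satoshi 3/80; Umeko 1/80; Yori 3/80; Yoshiko 3/80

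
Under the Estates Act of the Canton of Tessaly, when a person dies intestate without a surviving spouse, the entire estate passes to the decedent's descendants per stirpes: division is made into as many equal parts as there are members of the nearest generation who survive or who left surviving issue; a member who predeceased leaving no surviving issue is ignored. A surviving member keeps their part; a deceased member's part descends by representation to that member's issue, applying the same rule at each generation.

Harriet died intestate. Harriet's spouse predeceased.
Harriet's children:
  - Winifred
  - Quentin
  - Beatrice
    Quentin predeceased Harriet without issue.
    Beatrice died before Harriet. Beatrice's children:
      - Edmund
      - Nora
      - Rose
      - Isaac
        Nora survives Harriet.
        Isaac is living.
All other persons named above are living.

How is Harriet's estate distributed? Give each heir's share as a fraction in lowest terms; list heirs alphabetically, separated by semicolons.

Edmund 1/8; Isaac 1/8; Nora 1/8; Rose 1/8; Winifred 1/2

There is no surviving spouse, so the entire estate passes to Harriet's descendants per stirpes.
Quentin left no surviving issue, so that branch lapses and is disregarded.
The estate is divided into 2 equal shares of 1/2 among Winifred, Beatrice.
Winifred is living and takes 1/2.
Beatrice predeceased; the 1/2 allotted to Beatrice's branch passes to Beatrice's issue by representation.
The 1/2 is divided into 4 equal shares of 1/8 among Edmund, Nora, Rose, Isaac.
Edmund is living and takes 1/8.
Nora is living and takes 1/8.
Rose is living and takes 1/8.
Isaac is living and takes 1/8.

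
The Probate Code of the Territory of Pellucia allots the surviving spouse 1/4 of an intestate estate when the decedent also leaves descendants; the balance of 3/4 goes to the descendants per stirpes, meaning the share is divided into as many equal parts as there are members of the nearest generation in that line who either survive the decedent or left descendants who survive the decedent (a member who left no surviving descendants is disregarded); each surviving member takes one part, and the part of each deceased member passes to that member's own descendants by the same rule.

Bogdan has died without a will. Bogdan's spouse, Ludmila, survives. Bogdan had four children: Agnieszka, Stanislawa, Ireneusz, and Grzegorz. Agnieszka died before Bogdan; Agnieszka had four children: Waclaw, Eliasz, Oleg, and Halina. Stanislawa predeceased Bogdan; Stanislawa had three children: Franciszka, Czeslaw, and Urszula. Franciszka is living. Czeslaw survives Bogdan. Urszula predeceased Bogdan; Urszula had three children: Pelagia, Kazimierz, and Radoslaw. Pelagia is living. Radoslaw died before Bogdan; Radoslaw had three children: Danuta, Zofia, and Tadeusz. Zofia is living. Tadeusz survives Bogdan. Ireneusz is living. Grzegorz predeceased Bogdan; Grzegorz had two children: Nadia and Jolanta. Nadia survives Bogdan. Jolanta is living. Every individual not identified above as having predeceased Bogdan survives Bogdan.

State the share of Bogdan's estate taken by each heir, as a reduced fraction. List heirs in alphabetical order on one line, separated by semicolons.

Czeslaw 1/16; Danuta 1/144; Eliasz 3/64; Franciszka 1/16; Halina 3/64; Ireneusz 3/16; Jolanta 3/32; Kazimierz 1/48; Ludmila 1/4; Nadia 3/32; Oleg 3/64; Pelagia 1/48; Tadeusz 1/144; Waclaw 3/64; Zofia 1/144

Ludmila, as surviving spouse, takes 1/4.
The remaining 3/4 passes to Bogdan's descendants per stirpes.
The 3/4 is divided into 4 equal shares of 3/16 among Agnieszka, Stanislawa, Ireneusz, Grzegorz.
Agnieszka predeceased; the 3/16 allotted to Agnieszka's branch passes to Agnieszka's issue by representation.
The 3/16 is divided into 4 equal shares of 3/64 among Waclaw, Eliasz, Oleg, Halina.
Waclaw is living and takes 3/64.
Eliasz is living and takes 3/64.
Oleg is living and takes 3/64.
Halina is living and takes 3/64.
Stanislawa predeceased; the 3/16 allotted to Stanislawa's branch passes to Stanislawa's issue by representation.
The 3/16 is divided into 3 equal shares of 1/16 among Franciszka, Czeslaw, Urszula.
Franciszka is living and takes 1/16.
Czeslaw is living and takes 1/16.
Urszula predeceased; the 1/16 allotted to Urszula's branch passes to Urszula's issue by representation.
The 1/16 is divided into 3 equal shares of 1/48 among Pelagia, Kazimierz, Radoslaw.
Pelagia is living and takes 1/48.
Kazimierz is living and takes 1/48.
Radoslaw predeceased; the 1/48 allotted to Radoslaw's branch passes to Radoslaw's issue by representation.
The 1/48 is divided into 3 equal shares of 1/144 among Danuta, Zofia, Tadeusz.
Danuta is living and takes 1/144.
Zofia is living and takes 1/144.
Tadeusz is living and takes 1/144.
Ireneusz is living and takes 3/16.
Grzegorz predeceased; the 3/16 allotted to Grzegorz's branch passes to Grzegorz's issue by representation.
The 3/16 is divided into 2 equal shares of 3/32 among Nadia, Jolanta.
Nadia is living and takes 3/32.
Jolanta is living and takes 3/32.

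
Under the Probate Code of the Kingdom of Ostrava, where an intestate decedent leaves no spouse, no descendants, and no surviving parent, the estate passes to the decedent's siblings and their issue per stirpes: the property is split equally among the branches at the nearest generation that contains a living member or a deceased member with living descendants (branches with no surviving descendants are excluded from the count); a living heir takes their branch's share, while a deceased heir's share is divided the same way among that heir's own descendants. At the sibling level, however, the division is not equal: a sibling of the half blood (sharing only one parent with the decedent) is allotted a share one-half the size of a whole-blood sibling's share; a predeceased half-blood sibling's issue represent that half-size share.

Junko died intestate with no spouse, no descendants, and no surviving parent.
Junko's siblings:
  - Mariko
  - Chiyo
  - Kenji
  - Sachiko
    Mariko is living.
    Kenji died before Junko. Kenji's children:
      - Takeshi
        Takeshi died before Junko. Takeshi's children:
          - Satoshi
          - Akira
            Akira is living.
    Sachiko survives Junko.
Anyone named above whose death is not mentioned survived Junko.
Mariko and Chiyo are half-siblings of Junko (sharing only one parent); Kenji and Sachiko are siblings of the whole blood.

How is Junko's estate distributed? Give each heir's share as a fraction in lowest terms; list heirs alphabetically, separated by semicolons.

No spouse, descendants, or parent survives, so the estate passes to Junko's siblings per stirpes.
Half-blood siblings count for one-half the weight of whole-blood siblings at the initial division.
Dividing 1 in proportion to weights (total weight 3): Mariko (weight 1/2) → 1/6; Chiyo (weight 1/2) → 1/6; Kenji (weight 1) → 1/3; Sachiko (weight 1) → 1/3.
Mariko is living and takes 1/6.
Chiyo is living and takes 1/6.
Kenji predeceased; the 1/3 allotted to Kenji's branch passes to Kenji's issue by representation.
Takeshi's line is the sole branch at this level, so the full 1/3 passes to Takeshi's issue by representation.
The 1/3 is divided into 2 equal shares of 1/6 among Satoshi, Akira.
Satoshi is living and takes 1/6.
Akira is living and takes 1/6.
Sachiko is living and takes 1/3.

Akira 1/6; Chiyo 1/6; Mariko 1/6; Sachiko 1/3; Satoshi 1/6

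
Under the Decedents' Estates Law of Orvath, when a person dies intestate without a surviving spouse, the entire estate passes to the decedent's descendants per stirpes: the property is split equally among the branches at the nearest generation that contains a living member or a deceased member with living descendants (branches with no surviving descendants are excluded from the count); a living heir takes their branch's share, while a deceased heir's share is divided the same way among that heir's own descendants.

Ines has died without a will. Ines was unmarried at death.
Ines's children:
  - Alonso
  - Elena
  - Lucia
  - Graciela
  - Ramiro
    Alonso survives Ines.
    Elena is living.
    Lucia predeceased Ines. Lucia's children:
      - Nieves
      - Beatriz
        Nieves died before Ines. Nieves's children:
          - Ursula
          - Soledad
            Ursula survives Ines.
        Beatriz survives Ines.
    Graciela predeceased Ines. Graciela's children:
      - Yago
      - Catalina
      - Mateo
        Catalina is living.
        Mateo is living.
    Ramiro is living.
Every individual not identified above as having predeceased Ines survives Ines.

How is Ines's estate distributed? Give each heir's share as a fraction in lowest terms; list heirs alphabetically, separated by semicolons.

There is no surviving spouse, so the entire estate passes to Ines's descendants per stirpes.
The estate is divided into 5 equal shares of 1/5 among Alonso, Elena, Lucia, Graciela, Ramiro.
Alonso is living and takes 1/5.
Elena is living and takes 1/5.
Lucia predeceased; the 1/5 allotted to Lucia's branch passes to Lucia's issue by representation.
The 1/5 is divided into 2 equal shares of 1/10 among Nieves, Beatriz.
Nieves predeceased; the 1/10 allotted to Nieves's branch passes to Nieves's issue by representation.
The 1/10 is divided into 2 equal shares of 1/20 among Ursula, Soledad.
Ursula is living and takes 1/20.
Soledad is living and takes 1/20.
Beatriz is living and takes 1/10.
Graciela predeceased; the 1/5 allotted to Graciela's branch passes to Graciela's issue by representation.
The 1/5 is divided into 3 equal shares of 1/15 among Yago, Catalina, Mateo.
Yago is living and takes 1/15.
Catalina is living and takes 1/15.
Mateo is living and takes 1/15.
Ramiro is living and takes 1/5.

Alonso 1/5; Beatriz 1/10; Catalina 1/15; Elena 1/5; Mateo 1/15; Ramiro 1/5; Soledad 1/20; Ursula 1/20; Yago 1/15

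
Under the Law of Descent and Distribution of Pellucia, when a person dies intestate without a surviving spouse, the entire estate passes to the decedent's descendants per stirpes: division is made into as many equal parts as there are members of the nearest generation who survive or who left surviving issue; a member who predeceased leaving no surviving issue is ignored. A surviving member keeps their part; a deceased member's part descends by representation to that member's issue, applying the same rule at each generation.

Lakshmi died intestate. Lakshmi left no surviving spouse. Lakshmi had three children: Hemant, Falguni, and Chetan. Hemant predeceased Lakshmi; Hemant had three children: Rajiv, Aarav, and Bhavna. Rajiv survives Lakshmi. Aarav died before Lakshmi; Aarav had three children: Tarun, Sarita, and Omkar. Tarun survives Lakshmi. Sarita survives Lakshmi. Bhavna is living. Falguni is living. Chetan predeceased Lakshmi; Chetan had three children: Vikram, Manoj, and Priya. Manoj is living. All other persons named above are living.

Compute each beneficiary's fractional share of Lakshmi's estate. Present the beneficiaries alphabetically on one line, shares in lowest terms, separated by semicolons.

There is no surviving spouse, so the entire estate passes to Lakshmi's descendants per stirpes.
The estate is divided into 3 equal shares of 1/3 among Hemant, Falguni, Chetan.
Hemant predeceased; the 1/3 allotted to Hemant's branch passes to Hemant's issue by representation.
The 1/3 is divided into 3 equal shares of 1/9 among Rajiv, Aarav, Bhavna.
Rajiv is living and takes 1/9.
Aarav predeceased; the 1/9 allotted to Aarav's branch passes to Aarav's issue by representation.
The 1/9 is divided into 3 equal shares of 1/27 among Tarun, Sarita, Omkar.
Tarun is living and takes 1/27.
Sarita is living and takes 1/27.
Omkar is living and takes 1/27.
Bhavna is living and takes 1/9.
Falguni is living and takes 1/3.
Chetan predeceased; the 1/3 allotted to Chetan's branch passes to Chetan's issue by representation.
The 1/3 is divided into 3 equal shares of 1/9 among Vikram, Manoj, Priya.
Vikram is living and takes 1/9.
Manoj is living and takes 1/9.
Priya is living and takes 1/9.

Bhavna 1/9; Falguni 1/3; Manoj 1/9; Omkar 1/27; Priya 1/9; Rajiv 1/9; Sarita 1/27; Tarun 1/27; Vikram 1/9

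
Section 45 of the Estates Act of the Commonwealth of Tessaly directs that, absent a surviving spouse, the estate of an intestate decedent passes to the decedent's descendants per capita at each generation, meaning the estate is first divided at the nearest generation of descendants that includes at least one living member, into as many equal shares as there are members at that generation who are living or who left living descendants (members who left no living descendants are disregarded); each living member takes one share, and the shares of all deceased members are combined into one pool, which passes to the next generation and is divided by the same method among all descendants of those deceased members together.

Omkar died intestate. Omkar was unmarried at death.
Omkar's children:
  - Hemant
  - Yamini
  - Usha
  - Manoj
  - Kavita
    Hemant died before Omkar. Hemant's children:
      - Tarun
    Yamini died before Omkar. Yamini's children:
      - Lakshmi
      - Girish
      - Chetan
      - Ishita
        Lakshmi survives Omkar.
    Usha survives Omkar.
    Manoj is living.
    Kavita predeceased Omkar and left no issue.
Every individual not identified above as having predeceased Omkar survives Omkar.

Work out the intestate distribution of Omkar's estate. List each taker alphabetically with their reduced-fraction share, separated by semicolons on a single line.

There is no surviving spouse, so the entire estate passes to Omkar's descendants per capita at each generation.
At generation 1 (Hemant, Yamini, Usha, Manoj) there are 4 shares of (1)/4 = 1/4 each.
Living: Usha and Manoj — each takes 1/4.
Deceased: Hemant and Yamini. Their combined 1/2 is pooled and carried to generation 2.
At generation 2 (Tarun, Lakshmi, Girish, Chetan, Ishita) there are 5 shares of (1/2)/5 = 1/10 each.
Living: Tarun, Lakshmi, Girish, Chetan, and Ishita — each takes 1/10.

Chetan 1/10; Girish 1/10; Ishita 1/10; Lakshmi 1/10; Manoj 1/4; Tarun 1/10; Usha 1/4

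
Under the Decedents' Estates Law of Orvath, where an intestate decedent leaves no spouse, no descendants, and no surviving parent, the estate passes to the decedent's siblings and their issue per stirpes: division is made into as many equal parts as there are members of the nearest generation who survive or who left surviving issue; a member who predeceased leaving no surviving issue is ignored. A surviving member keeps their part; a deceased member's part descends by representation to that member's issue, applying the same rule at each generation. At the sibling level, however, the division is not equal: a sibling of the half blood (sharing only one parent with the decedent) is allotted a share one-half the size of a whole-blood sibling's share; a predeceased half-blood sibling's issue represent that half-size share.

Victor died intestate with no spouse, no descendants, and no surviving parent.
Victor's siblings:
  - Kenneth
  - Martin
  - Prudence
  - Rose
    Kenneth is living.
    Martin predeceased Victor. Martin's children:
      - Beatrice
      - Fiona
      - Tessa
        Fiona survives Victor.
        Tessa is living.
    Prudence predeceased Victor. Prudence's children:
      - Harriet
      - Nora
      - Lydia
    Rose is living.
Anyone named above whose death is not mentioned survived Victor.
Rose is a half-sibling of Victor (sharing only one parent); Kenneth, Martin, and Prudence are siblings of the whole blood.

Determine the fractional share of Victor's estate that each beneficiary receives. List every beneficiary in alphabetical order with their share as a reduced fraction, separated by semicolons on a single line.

No spouse, descendants, or parent survives, so the estate passes to Victor's siblings per stirpes.
Half-blood siblings count for one-half the weight of whole-blood siblings at the initial division.
Dividing 1 in proportion to weights (total weight 7/2): Kenneth (weight 1) → 2/7; Martin (weight 1) → 2/7; Prudence (weight 1) → 2/7; Rose (weight 1/2) → 1/7.
Kenneth is living and takes 2/7.
Martin predeceased; the 2/7 allotted to Martin's branch passes to Martin's issue by representation.
The 2/7 is divided into 3 equal shares of 2/21 among Beatrice, Fiona, Tessa.
Beatrice is living and takes 2/21.
Fiona is living and takes 2/21.
Tessa is living and takes 2/21.
Prudence predeceased; the 2/7 allotted to Prudence's branch passes to Prudence's issue by representation.
The 2/7 is divided into 3 equal shares of 2/21 among Harriet, Nora, Lydia.
Harriet is living and takes 2/21.
Nora is living and takes 2/21.
Lydia is living and takes 2/21.
Rose is living and takes 1/7.

Beatrice 2/21; Fiona 2/21; Harriet 2/21; Kenneth 2/7; Lydia 2/21; Nora 2/21; Rose 1/7; Tessa 2/21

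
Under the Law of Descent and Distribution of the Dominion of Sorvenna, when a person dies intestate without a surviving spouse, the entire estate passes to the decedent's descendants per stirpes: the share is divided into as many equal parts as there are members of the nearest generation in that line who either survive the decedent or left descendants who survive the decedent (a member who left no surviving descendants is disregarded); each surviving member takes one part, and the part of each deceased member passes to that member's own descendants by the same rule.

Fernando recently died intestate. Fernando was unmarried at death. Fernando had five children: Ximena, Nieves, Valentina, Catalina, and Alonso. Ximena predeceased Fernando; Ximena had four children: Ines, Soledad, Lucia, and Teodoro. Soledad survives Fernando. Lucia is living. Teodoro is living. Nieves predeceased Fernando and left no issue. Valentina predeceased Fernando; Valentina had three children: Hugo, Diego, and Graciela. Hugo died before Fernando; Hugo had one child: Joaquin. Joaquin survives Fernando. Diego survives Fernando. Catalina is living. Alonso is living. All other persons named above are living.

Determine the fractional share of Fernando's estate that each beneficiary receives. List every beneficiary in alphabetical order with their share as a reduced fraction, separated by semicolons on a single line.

Alonso 1/4; Catalina 1/4; Diego 1/12; Graciela 1/12; Ines 1/16; Joaquin 1/12; Lucia 1/16; Soledad 1/16; Teodoro 1/16

There is no surviving spouse, so the entire estate passes to Fernando's descendants per stirpes.
Nieves left no surviving issue, so that branch lapses and is disregarded.
The estate is divided into 4 equal shares of 1/4 among Ximena, Valentina, Catalina, Alonso.
Ximena predeceased; the 1/4 allotted to Ximena's branch passes to Ximena's issue by representation.
The 1/4 is divided into 4 equal shares of 1/16 among Ines, Soledad, Lucia, Teodoro.
Ines is living and takes 1/16.
Soledad is living and takes 1/16.
Lucia is living and takes 1/16.
Teodoro is living and takes 1/16.
Valentina predeceased; the 1/4 allotted to Valentina's branch passes to Valentina's issue by representation.
The 1/4 is divided into 3 equal shares of 1/12 among Hugo, Diego, Graciela.
Hugo predeceased; the 1/12 allotted to Hugo's branch passes to Hugo's issue by representation.
Joaquin is the sole taker at this level and receives the full 1/12.
Diego is living and takes 1/12.
Graciela is living and takes 1/12.
Catalina is living and takes 1/4.
Alonso is living and takes 1/4.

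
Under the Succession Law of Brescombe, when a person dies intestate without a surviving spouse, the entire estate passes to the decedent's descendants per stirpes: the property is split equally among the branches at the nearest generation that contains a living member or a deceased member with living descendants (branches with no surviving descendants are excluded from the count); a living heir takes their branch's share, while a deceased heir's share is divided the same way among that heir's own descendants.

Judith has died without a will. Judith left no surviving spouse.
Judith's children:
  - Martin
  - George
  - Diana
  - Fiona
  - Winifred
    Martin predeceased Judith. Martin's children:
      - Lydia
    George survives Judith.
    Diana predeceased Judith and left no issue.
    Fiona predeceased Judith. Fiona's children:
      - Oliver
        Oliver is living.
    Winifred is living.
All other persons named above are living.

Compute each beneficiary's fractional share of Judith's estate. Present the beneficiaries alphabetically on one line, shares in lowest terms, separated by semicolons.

George 1/4; Lydia 1/4; Oliver 1/4; Winifred 1/4

There is no surviving spouse, so the entire estate passes to Judith's descendants per stirpes.
Diana left no surviving issue, so that branch lapses and is disregarded.
The estate is divided into 4 equal shares of 1/4 among Martin, George, Fiona, Winifred.
Martin predeceased; the 1/4 allotted to Martin's branch passes to Martin's issue by representation.
Lydia is the sole taker at this level and receives the full 1/4.
George is living and takes 1/4.
Fiona predeceased; the 1/4 allotted to Fiona's branch passes to Fiona's issue by representation.
Oliver is the sole taker at this level and receives the full 1/4.
Winifred is living and takes 1/4.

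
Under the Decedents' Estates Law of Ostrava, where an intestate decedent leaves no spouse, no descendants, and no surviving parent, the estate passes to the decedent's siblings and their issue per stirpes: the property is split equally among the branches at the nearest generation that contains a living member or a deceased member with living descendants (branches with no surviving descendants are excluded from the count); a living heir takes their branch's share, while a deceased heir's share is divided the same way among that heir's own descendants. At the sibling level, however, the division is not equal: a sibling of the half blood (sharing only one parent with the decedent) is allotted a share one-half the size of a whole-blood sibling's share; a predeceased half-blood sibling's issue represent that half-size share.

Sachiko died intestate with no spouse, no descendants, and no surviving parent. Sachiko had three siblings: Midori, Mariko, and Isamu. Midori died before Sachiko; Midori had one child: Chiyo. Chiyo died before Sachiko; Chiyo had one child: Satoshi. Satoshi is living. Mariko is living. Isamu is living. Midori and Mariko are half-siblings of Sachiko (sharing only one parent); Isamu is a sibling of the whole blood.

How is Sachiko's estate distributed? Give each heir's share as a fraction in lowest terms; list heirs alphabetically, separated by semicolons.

No spouse, descendants, or parent survives, so the estate passes to Sachiko's siblings per stirpes.
Half-blood siblings count for one-half the weight of whole-blood siblings at the initial division.
Dividing 1 in proportion to weights (total weight 2): Midori (weight 1/2) → 1/4; Mariko (weight 1/2) → 1/4; Isamu (weight 1) → 1/2.
Midori predeceased; the 1/4 allotted to Midori's branch passes to Midori's issue by representation.
Chiyo's line is the sole branch at this level, so the full 1/4 passes to Chiyo's issue by representation.
Satoshi is the sole taker at this level and receives the full 1/4.
Mariko is living and takes 1/4.
Isamu is living and takes 1/2.

Isamu 1/2; Mariko 1/4; Satoshi 1/4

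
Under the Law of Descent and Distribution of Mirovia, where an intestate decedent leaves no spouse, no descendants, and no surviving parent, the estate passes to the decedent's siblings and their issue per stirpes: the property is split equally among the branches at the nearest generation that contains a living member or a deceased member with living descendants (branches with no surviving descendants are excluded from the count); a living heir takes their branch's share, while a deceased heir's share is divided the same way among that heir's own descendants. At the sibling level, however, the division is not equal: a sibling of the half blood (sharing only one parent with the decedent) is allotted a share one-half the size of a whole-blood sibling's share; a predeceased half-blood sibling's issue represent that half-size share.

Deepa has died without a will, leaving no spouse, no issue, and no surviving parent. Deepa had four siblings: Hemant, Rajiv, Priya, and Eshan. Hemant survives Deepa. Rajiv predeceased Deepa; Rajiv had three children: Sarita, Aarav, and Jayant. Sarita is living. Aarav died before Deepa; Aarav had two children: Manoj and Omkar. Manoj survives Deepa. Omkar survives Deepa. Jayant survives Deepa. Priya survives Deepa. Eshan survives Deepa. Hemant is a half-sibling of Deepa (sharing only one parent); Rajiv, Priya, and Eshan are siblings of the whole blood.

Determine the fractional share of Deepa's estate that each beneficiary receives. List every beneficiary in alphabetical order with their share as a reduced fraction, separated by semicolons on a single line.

Eshan 2/7; Hemant 1/7; Jayant 2/21; Manoj 1/21; Omkar 1/21; Priya 2/7; Sarita 2/21

No spouse, descendants, or parent survives, so the estate passes to Deepa's siblings per stirpes.
Half-blood siblings count for one-half the weight of whole-blood siblings at the initial division.
Dividing 1 in proportion to weights (total weight 7/2): Hemant (weight 1/2) → 1/7; Rajiv (weight 1) → 2/7; Priya (weight 1) → 2/7; Eshan (weight 1) → 2/7.
Hemant is living and takes 1/7.
Rajiv predeceased; the 2/7 allotted to Rajiv's branch passes to Rajiv's issue by representation.
The 2/7 is divided into 3 equal shares of 2/21 among Sarita, Aarav, Jayant.
Sarita is living and takes 2/21.
Aarav predeceased; the 2/21 allotted to Aarav's branch passes to Aarav's issue by representation.
The 2/21 is divided into 2 equal shares of 1/21 among Manoj, Omkar.
Manoj is living and takes 1/21.
Omkar is living and takes 1/21.
Jayant is living and takes 2/21.
Priya is living and takes 2/7.
Eshan is living and takes 2/7.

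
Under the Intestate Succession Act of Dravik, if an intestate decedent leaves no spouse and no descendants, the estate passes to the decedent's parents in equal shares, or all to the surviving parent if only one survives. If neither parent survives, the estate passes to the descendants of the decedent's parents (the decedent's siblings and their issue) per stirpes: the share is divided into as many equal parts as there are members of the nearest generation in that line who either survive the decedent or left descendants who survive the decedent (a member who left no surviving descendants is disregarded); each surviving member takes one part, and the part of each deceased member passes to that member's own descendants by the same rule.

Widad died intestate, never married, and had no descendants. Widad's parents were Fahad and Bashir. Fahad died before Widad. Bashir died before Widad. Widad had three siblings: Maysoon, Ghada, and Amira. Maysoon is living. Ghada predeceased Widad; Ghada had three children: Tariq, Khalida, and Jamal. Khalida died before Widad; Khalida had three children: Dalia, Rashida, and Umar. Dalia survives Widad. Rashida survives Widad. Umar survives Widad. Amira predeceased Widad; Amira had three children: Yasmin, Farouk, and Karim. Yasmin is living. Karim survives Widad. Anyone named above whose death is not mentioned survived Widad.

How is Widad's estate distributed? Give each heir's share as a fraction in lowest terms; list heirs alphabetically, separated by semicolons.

Dalia 1/27; Farouk 1/9; Jamal 1/9; Karim 1/9; Maysoon 1/3; Rashida 1/27; Tariq 1/9; Umar 1/27; Yasmin 1/9

Neither parent survives and there are no descendants, so the estate passes to Widad's siblings and their issue per stirpes.
The estate is divided into 3 equal shares of 1/3 among Maysoon, Ghada, Amira.
Maysoon is living and takes 1/3.
Ghada predeceased; the 1/3 allotted to Ghada's branch passes to Ghada's issue by representation.
The 1/3 is divided into 3 equal shares of 1/9 among Tariq, Khalida, Jamal.
Tariq is living and takes 1/9.
Khalida predeceased; the 1/9 allotted to Khalida's branch passes to Khalida's issue by representation.
The 1/9 is divided into 3 equal shares of 1/27 among Dalia, Rashida, Umar.
Dalia is living and takes 1/27.
Rashida is living and takes 1/27.
Umar is living and takes 1/27.
Jamal is living and takes 1/9.
Amira predeceased; the 1/3 allotted to Amira's branch passes to Amira's issue by representation.
The 1/3 is divided into 3 equal shares of 1/9 among Yasmin, Farouk, Karim.
Yasmin is living and takes 1/9.
Farouk is living and takes 1/9.
Karim is living and takes 1/9.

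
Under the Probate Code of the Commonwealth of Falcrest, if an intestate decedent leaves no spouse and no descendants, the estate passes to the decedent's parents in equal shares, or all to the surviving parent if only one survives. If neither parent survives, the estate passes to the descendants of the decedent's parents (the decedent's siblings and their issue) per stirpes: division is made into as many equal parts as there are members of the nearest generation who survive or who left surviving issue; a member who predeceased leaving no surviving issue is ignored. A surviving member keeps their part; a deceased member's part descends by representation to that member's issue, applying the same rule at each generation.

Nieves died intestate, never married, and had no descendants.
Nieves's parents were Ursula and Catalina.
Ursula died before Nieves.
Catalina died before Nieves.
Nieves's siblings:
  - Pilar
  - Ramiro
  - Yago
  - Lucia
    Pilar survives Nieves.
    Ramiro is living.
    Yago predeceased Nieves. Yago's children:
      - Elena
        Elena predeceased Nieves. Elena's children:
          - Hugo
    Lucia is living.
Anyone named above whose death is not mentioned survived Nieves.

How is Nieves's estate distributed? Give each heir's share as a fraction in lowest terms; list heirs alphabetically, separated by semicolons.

Neither parent survives and there are no descendants, so the estate passes to Nieves's siblings and their issue per stirpes.
The estate is divided into 4 equal shares of 1/4 among Pilar, Ramiro, Yago, Lucia.
Pilar is living and takes 1/4.
Ramiro is living and takes 1/4.
Yago predeceased; the 1/4 allotted to Yago's branch passes to Yago's issue by representation.
Elena's line is the sole branch at this level, so the full 1/4 passes to Elena's issue by representation.
Hugo is the sole taker at this level and receives the full 1/4.
Lucia is living and takes 1/4.

Hugo 1/4; Lucia 1/4; Pilar 1/4; Ramiro 1/4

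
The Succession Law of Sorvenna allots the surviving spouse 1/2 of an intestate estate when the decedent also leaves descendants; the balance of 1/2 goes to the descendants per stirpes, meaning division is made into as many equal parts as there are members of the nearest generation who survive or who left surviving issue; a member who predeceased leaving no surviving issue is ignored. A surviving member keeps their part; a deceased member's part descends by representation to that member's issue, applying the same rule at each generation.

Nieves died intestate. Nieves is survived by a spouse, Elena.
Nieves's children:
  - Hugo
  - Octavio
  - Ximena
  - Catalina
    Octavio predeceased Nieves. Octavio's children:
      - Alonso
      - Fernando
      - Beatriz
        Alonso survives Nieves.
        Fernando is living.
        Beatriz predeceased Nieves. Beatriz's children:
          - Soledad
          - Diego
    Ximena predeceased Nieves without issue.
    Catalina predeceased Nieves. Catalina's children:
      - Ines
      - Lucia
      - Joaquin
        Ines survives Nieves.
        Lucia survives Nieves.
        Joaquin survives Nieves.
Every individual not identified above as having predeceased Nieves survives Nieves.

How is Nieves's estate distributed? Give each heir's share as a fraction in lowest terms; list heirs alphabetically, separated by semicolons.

Elena, as surviving spouse, takes 1/2.
The remaining 1/2 passes to Nieves's descendants per stirpes.
Ximena left no surviving issue, so that branch lapses and is disregarded.
The 1/2 is divided into 3 equal shares of 1/6 among Hugo, Octavio, Catalina.
Hugo is living and takes 1/6.
Octavio predeceased; the 1/6 allotted to Octavio's branch passes to Octavio's issue by representation.
The 1/6 is divided into 3 equal shares of 1/18 among Alonso, Fernando, Beatriz.
Alonso is living and takes 1/18.
Fernando is living and takes 1/18.
Beatriz predeceased; the 1/18 allotted to Beatriz's branch passes to Beatriz's issue by representation.
The 1/18 is divided into 2 equal shares of 1/36 among Soledad, Diego.
Soledad is living and takes 1/36.
Diego is living and takes 1/36.
Catalina predeceased; the 1/6 allotted to Catalina's branch passes to Catalina's issue by representation.
The 1/6 is divided into 3 equal shares of 1/18 among Ines, Lucia, Joaquin.
Ines is living and takes 1/18.
Lucia is living and takes 1/18.
Joaquin is living and takes 1/18.

Alonso 1/18; Diego 1/36; Elena 1/2; Fernando 1/18; Hugo 1/6; Ines 1/18; Joaquin 1/18; Lucia 1/18; Soledad 1/36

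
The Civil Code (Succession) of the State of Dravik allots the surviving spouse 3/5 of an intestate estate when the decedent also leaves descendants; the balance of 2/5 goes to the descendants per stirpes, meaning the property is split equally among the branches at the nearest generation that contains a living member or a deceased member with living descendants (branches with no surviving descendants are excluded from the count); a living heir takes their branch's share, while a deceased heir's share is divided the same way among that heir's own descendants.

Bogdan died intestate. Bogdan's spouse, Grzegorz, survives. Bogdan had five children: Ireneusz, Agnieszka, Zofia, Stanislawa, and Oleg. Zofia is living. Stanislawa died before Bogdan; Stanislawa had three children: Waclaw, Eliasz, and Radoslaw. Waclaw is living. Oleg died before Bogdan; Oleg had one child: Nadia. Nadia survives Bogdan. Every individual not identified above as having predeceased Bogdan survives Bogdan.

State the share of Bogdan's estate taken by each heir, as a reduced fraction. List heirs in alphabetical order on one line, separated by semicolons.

Grzegorz, as surviving spouse, takes 3/5.
The remaining 2/5 passes to Bogdan's descendants per stirpes.
The 2/5 is divided into 5 equal shares of 2/25 among Ireneusz, Agnieszka, Zofia, Stanislawa, Oleg.
Ireneusz is living and takes 2/25.
Agnieszka is living and takes 2/25.
Zofia is living and takes 2/25.
Stanislawa predeceased; the 2/25 allotted to Stanislawa's branch passes to Stanislawa's issue by representation.
The 2/25 is divided into 3 equal shares of 2/75 among Waclaw, Eliasz, Radoslaw.
Waclaw is living and takes 2/75.
Eliasz is living and takes 2/75.
Radoslaw is living and takes 2/75.
Oleg predeceased; the 2/25 allotted to Oleg's branch passes to Oleg's issue by representation.
Nadia is the sole taker at this level and receives the full 2/25.

Agnieszka 2/25; Eliasz 2/75; Grzegorz 3/5; Ireneusz 2/25; Nadia 2/25; Radoslaw 2/75; Waclaw 2/75; Zofia 2/25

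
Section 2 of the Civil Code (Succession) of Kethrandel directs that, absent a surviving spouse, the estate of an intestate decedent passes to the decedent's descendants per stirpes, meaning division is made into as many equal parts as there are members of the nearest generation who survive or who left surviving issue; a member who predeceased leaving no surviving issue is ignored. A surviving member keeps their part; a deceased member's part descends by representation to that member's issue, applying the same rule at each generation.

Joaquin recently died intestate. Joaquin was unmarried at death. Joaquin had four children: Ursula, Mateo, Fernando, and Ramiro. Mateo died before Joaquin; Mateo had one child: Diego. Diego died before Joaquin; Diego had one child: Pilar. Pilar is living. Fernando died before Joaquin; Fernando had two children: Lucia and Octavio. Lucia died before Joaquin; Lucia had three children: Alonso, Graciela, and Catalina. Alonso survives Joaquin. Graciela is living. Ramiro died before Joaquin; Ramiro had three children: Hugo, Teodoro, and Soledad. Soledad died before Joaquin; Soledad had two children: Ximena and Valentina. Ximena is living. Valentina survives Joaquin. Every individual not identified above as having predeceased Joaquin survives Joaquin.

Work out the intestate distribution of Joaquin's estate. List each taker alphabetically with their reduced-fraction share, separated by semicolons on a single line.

Alonso 1/24; Catalina 1/24; Graciela 1/24; Hugo 1/12; Octavio 1/8; Pilar 1/4; Teodoro 1/12; Ursula 1/4; Valentina 1/24; Ximena 1/24

There is no surviving spouse, so the entire estate passes to Joaquin's descendants per stirpes.
The estate is divided into 4 equal shares of 1/4 among Ursula, Mateo, Fernando, Ramiro.
Ursula is living and takes 1/4.
Mateo predeceased; the 1/4 allotted to Mateo's branch passes to Mateo's issue by representation.
Diego's line is the sole branch at this level, so the full 1/4 passes to Diego's issue by representation.
Pilar is the sole taker at this level and receives the full 1/4.
Fernando predeceased; the 1/4 allotted to Fernando's branch passes to Fernando's issue by representation.
The 1/4 is divided into 2 equal shares of 1/8 among Lucia, Octavio.
Lucia predeceased; the 1/8 allotted to Lucia's branch passes to Lucia's issue by representation.
The 1/8 is divided into 3 equal shares of 1/24 among Alonso, Graciela, Catalina.
Alonso is living and takes 1/24.
Graciela is living and takes 1/24.
Catalina is living and takes 1/24.
Octavio is living and takes 1/8.
Ramiro predeceased; the 1/4 allotted to Ramiro's branch passes to Ramiro's issue by representation.
The 1/4 is divided into 3 equal shares of 1/12 among Hugo, Teodoro, Soledad.
Hugo is living and takes 1/12.
Teodoro is living and takes 1/12.
Soledad predeceased; the 1/12 allotted to Soledad's branch passes to Soledad's issue by representation.
The 1/12 is divided into 2 equal shares of 1/24 among Ximena, Valentina.
Ximena is living and takes 1/24.
Valentina is living and takes 1/24.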